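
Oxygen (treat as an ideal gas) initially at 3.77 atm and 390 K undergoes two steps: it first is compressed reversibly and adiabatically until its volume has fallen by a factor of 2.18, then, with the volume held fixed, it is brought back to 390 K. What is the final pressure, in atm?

P₃ ≈ 8.22 atm

For a diatomic ideal gas γ = 7/5.
Adiabatic step (PV^γ = const): P₂ = 3.77×2.18^(7/5) = 11.22 atm; T₂ = 390×2.18^(2/5) = 532.7 K.
Isochoric: P₃ = P₂(T₃/T₂) = 11.22 × (390/532.7) = 8.219 atm.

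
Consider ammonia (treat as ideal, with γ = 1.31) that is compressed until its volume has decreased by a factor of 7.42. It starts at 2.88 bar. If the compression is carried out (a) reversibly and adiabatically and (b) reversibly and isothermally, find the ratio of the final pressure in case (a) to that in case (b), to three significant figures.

Isothermal: P_b = P₁(V₁/V₂) = 2.88×7.42.
Adiabatic: P_a = P₁(V₁/V₂)^γ = 2.88×7.42^(1.31).
P_a/P_b = (V₁/V₂)^(γ−1) = 7.42^(0.31) = 1.861.

P_adiabatic / P_isothermal ≈ 1.86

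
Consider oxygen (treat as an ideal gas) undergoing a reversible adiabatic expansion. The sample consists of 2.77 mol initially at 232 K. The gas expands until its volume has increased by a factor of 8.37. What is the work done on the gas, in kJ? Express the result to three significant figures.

For a reversible adiabat TV^(γ−1) is constant, so T₂ = T₁ (V₁/V₂)^(γ−1).
γ = 7/5 for a diatomic ideal gas, so γ−1 = 2/5.
T₂ = 232 × (1/8.37)^(2/5) = 99.17 K.
Q = 0, so ΔU = W_on_gas = nCᵥΔT with Cᵥ = R/(γ−1) = 20.79 J/(mol·K).
ΔU = 2.77 × 20.79 × (99.17 − 232) = -7647 J.

W ≈ -7.65 kJ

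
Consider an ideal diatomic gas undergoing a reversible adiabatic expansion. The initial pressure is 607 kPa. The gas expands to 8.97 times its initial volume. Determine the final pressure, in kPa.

Adiabatic: P₁V₁^γ = P₂V₂^γ ⇒ P₂ = P₁ (V₁/V₂)^γ.
For a diatomic ideal gas γ = 7/5.
P₂ = 607 × (1/8.97)^(7/5) = 28.14 kPa.

P₂ ≈ 28.1 kPa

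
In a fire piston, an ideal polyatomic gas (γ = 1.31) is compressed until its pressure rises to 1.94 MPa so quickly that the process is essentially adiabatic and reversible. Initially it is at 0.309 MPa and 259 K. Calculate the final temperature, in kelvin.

T₂ ≈ 400 K

Along an adiabat T P^((1−γ)/γ) is constant, so T₂ = T₁ (P₂/P₁)^((γ−1)/γ).
T₂ = 259 × (1.94/0.309)^(0.237) = 400 K.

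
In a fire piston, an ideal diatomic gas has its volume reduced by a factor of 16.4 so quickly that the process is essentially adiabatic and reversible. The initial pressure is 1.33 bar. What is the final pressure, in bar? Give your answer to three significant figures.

Since PV^γ is constant along a reversible adiabat, P₂ = P₁ (V₁/V₂)^γ.
For a diatomic ideal gas γ = 7/5.
P₂ = 1.33 × 16.4^(7/5) = 66.78 bar.

P₂ ≈ 66.8 bar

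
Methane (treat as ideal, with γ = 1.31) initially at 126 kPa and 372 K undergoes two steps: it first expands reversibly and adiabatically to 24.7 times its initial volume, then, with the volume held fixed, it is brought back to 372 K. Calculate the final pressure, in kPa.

P₃ ≈ 5.10 kPa

Adiabatic step (PV^γ = const): P₂ = 126×(1/24.7)^(1.31) = 1.888 kPa; T₂ = 372×(1/24.7)^(0.31) = 137.7 K.
Isochoric: P₃ = P₂(T₃/T₂) = 1.888 × (372/137.7) = 5.101 kPa.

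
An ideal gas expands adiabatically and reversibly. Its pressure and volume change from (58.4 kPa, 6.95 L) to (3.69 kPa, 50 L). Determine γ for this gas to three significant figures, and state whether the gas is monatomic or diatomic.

PV^γ = const ⇒ γ = ln(P₂/P₁) / ln(V₁/V₂).
γ = ln(3.69/58.4) / ln(6.95/50) = 1.4.
γ ≈ 1.40 is close to 7/5, so the gas is diatomic.

γ ≈ 1.40; diatomic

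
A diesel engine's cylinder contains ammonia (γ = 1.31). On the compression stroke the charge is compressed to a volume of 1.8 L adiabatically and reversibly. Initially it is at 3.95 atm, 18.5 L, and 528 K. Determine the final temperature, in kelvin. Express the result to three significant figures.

Adiabatic: T₁V₁^(γ−1) = T₂V₂^(γ−1) ⇒ T₂ = T₁ (V₁/V₂)^(γ−1).
T₂ = 528 × (18.5/1.8)^(0.31) = 1087 K.

T₂ ≈ 1090 K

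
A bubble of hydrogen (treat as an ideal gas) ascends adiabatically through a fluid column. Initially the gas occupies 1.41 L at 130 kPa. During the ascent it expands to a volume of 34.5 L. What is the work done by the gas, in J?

W ≈ 331 J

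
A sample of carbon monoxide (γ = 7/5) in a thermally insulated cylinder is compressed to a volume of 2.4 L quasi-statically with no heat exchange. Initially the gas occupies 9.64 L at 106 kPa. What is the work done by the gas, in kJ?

W ≈ -1.90 kJ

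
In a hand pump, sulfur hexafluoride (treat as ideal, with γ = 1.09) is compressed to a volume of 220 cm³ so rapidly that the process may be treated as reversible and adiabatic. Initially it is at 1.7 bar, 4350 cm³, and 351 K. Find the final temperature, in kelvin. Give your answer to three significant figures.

T₂ ≈ 459 K

For a reversible adiabat TV^(γ−1) is constant, so T₂ = T₁ (V₁/V₂)^(γ−1).
T₂ = 351 × (4350/220)^(0.09) = 459.1 K.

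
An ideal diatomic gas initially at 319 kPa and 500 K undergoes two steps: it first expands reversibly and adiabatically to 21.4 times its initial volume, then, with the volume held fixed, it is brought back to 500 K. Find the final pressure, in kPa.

P₃ ≈ 14.9 kPa

For a diatomic ideal gas γ = 7/5.
Adiabatic step (PV^γ = const): P₂ = 319×(1/21.4)^(7/5) = 4.377 kPa; T₂ = 500×(1/21.4)^(2/5) = 146.8 K.
Isochoric: P₃ = P₂(T₃/T₂) = 4.377 × (500/146.8) = 14.91 kPa.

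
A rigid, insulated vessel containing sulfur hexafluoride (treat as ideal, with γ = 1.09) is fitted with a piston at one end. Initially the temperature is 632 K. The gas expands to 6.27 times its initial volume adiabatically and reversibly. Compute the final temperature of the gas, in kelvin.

T₂ ≈ 536 K

For a reversible adiabat TV^(γ−1) is constant, so T₂ = T₁ (V₁/V₂)^(γ−1).
T₂ = 632 × (1/6.27)^(0.09) = 535.8 K.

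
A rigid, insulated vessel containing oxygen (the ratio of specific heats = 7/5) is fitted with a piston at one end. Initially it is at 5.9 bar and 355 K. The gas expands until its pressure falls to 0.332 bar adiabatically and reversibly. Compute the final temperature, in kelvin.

T₂ ≈ 156 K

Adiabatic: T₂/T₁ = (P₂/P₁)^((γ−1)/γ).
T₂ = 355 × (0.332/5.9)^(2/7) = 156 K.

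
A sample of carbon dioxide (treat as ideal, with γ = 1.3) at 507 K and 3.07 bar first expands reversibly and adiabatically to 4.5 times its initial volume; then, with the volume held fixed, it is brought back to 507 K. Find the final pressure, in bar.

P₃ ≈ 0.682 bar

Adiabatic step (PV^γ = const): P₂ = 3.07×(1/4.5)^(1.3) = 0.4345 bar; T₂ = 507×(1/4.5)^(0.3) = 322.9 K.
Isochoric: P₃ = P₂(T₃/T₂) = 0.4345 × (507/322.9) = 0.6822 bar.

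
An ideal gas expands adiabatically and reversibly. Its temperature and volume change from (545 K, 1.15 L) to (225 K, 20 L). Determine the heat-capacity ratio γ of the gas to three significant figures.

γ ≈ 1.31

TV^(γ−1) = const ⇒ γ − 1 = ln(T₂/T₁) / ln(V₁/V₂).
γ = 1 + ln(225/545) / ln(1.15/20) = 1.31.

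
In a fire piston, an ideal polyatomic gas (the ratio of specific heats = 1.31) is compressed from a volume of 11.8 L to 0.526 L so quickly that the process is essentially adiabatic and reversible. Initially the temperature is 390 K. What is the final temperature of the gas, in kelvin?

For a reversible adiabat TV^(γ−1) is constant, so T₂ = T₁ (V₁/V₂)^(γ−1).
T₂ = 390 × (11.8/0.526)^(0.31) = 1023 K.

T₂ ≈ 1020 K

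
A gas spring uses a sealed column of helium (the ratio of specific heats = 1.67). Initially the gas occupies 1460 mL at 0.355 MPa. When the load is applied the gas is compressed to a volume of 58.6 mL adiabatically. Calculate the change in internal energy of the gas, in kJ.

ΔU ≈ 5.90 kJ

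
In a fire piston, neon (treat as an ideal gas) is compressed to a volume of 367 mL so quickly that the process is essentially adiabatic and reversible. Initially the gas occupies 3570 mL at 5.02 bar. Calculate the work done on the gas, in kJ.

W ≈ 9.56 kJ

γ = 5/3 for a monatomic ideal gas.
P₂ = P₁(V₁/V₂)^γ = 5.02×(3570/367)^(5/3) = 222.5 bar.
For a reversible adiabat, W_by_gas = (P₁V₁ − P₂V₂)/(γ−1).
W_by = (502000×0.00357 − 2.225×10^7×0.000367) / (2/3) = -9562 J.
W_on_gas = −W_by = 9562 J.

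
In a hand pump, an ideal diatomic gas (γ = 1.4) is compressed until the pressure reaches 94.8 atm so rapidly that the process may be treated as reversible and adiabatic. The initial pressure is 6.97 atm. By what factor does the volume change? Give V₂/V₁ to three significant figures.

From PV^γ = const, V₂/V₁ = (P₁/P₂)^(1/γ).
V₂/V₁ = (6.97/94.8)^(0.714) = 0.155.

V₂/V₁ ≈ 0.155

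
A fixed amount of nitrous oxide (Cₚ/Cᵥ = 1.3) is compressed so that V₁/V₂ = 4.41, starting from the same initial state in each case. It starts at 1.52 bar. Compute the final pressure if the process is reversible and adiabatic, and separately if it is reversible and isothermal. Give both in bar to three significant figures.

Isothermal: P₂ = P₁(V₁/V₂) = 1.52×4.41 = 6.703 bar.
Adiabatic: P₂ = P₁(V₁/V₂)^γ = 1.52×4.41^(1.3) = 10.46 bar.

adiabatic: 10.5 bar; isothermal: 6.70 bar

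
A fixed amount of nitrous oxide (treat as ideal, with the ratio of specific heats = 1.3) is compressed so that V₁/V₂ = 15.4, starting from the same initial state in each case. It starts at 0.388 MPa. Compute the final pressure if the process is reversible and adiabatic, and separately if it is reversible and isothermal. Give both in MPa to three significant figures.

Isothermal: P₂ = P₁(V₁/V₂) = 0.388×15.4 = 5.975 MPa.
Adiabatic: P₂ = P₁(V₁/V₂)^γ = 0.388×15.4^(1.3) = 13.57 MPa.

adiabatic: 13.6 MPa; isothermal: 5.98 MPa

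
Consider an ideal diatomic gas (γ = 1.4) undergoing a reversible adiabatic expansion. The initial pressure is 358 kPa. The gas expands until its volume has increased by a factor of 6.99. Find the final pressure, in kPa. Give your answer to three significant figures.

Since PV^γ is constant along a reversible adiabat, P₂ = P₁ (V₁/V₂)^γ.
P₂ = 358 × (1/6.99)^(1.4) = 23.53 kPa.

P₂ ≈ 23.5 kPa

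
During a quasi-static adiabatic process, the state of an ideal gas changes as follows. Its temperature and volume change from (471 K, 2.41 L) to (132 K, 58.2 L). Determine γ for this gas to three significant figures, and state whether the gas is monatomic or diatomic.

γ ≈ 1.40; diatomic

TV^(γ−1) = const ⇒ γ − 1 = ln(T₂/T₁) / ln(V₁/V₂).
γ = 1 + ln(132/471) / ln(2.41/58.2) = 1.399.
γ ≈ 1.40 is close to 7/5, so the gas is diatomic.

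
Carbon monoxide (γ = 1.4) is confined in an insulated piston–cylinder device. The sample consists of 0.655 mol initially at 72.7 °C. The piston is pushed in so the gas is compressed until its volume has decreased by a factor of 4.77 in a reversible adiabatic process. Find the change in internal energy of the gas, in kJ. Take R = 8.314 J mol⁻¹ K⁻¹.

For a reversible adiabat TV^(γ−1) is constant, so T₂ = T₁ (V₁/V₂)^(γ−1).
T₁ = 72.7 °C = 345.8 K.
T₂ = 345.8 × 4.77^(0.4) = 646.1 K.
Q = 0, so ΔU = W_on_gas = nCᵥΔT with Cᵥ = R/(γ−1) = 20.79 J/(mol·K).
ΔU = 0.655 × 20.79 × (646.1 − 345.8) = 4088 J.

ΔU ≈ 4.09 kJ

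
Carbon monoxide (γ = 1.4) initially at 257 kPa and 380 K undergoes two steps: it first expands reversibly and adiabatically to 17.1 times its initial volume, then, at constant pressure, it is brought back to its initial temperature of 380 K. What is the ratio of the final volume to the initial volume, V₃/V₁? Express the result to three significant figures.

V₃/V₁ ≈ 53.2

Adiabatic step: V₂/V₁ = 17.1; T₂ = T₁·(1/17.1)^(0.4) = 122.1 K.
Isobaric step: V₃/V₂ = T₃/T₂ = 380/122.1.
V₃/V₁ = (V₂/V₁)(V₃/V₂) = 17.1 × (380/122.1) = 53.23.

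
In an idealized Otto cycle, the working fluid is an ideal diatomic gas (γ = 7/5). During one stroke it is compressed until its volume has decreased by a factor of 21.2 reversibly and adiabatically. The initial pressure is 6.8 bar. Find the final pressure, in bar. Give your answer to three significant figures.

P₂ ≈ 489 bar

Since PV^γ is constant along a reversible adiabat, P₂ = P₁ (V₁/V₂)^γ.
P₂ = 6.8 × 21.2^(7/5) = 489.1 bar.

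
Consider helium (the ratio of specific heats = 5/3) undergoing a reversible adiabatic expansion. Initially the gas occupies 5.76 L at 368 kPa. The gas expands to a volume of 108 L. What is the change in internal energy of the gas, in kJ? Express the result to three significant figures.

P₂ = P₁(V₁/V₂)^γ = 368×(5.76/108)^(5/3) = 2.781 kPa.
For a reversible adiabat, W_by_gas = (P₁V₁ − P₂V₂)/(γ−1).
W_by = (368000×0.00576 − 2781×0.108) / (2/3) = 2729 J.
Q = 0 ⇒ ΔU = −W_by = -2729 J.

ΔU ≈ -2.73 kJ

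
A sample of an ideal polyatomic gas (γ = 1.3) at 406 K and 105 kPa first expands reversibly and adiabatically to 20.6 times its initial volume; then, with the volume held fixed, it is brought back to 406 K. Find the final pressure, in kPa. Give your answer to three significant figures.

P₃ ≈ 5.10 kPa

Adiabatic step (PV^γ = const): P₂ = 105×(1/20.6)^(1.3) = 2.057 kPa; T₂ = 406×(1/20.6)^(0.3) = 163.8 K.
Isochoric: P₃ = P₂(T₃/T₂) = 2.057 × (406/163.8) = 5.097 kPa.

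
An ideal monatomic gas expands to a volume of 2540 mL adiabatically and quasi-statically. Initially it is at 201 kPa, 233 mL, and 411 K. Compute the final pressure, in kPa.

P₂ ≈ 3.75 kPa

Since PV^γ is constant along a reversible adiabat, P₂ = P₁ (V₁/V₂)^γ.
γ = 5/3 for a monatomic ideal gas.
P₂ = 201 × (233/2540)^(5/3) = 3.75 kPa.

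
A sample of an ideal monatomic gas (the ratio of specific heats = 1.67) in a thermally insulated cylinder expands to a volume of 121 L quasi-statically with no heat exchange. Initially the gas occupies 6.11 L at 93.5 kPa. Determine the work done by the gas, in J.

W ≈ 737 J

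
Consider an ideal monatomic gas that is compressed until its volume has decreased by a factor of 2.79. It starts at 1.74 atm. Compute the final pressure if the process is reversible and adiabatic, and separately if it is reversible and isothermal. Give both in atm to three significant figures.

adiabatic: 9.62 atm; isothermal: 4.85 atm

For a monatomic ideal gas γ = 5/3.
Isothermal: P₂ = P₁(V₁/V₂) = 1.74×2.79 = 4.855 atm.
Adiabatic: P₂ = P₁(V₁/V₂)^γ = 1.74×2.79^(5/3) = 9.621 atm.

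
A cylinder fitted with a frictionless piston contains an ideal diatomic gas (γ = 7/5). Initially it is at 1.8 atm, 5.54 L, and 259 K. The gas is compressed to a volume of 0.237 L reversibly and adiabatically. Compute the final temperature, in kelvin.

T₂ ≈ 914 K

For a reversible adiabat TV^(γ−1) is constant, so T₂ = T₁ (V₁/V₂)^(γ−1).
T₂ = 259 × (5.54/0.237)^(2/5) = 913.7 K.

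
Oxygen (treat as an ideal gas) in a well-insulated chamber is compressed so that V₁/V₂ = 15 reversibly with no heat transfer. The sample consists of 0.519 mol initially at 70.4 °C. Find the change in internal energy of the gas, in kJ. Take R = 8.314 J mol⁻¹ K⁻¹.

ΔU ≈ 7.24 kJ

Adiabatic: T₁V₁^(γ−1) = T₂V₂^(γ−1) ⇒ T₂ = T₁ (V₁/V₂)^(γ−1).
γ = 7/5 for a diatomic ideal gas, so γ−1 = 2/5.
T₁ = 70.4 °C = 343.5 K.
T₂ = 343.5 × 15^(2/5) = 1015 K.
Q = 0, so ΔU = W_on_gas = nCᵥΔT with Cᵥ = R/(γ−1) = 20.79 J/(mol·K).
ΔU = 0.519 × 20.79 × (1015 − 343.5) = 7242 J.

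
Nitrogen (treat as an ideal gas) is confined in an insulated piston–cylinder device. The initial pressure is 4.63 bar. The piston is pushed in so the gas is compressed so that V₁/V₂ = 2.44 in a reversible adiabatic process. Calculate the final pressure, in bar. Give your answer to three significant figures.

P₂ ≈ 16.1 bar

Since PV^γ is constant along a reversible adiabat, P₂ = P₁ (V₁/V₂)^γ.
For a diatomic ideal gas γ = 7/5.
P₂ = 4.63 × 2.44^(7/5) = 16.14 bar.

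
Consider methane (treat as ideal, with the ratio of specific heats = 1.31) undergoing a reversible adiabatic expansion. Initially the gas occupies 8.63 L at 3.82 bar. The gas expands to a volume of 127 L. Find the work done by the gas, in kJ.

W ≈ 6.01 kJ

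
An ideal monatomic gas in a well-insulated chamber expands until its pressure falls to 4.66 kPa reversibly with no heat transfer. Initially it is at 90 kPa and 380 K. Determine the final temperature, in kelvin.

T₂ ≈ 116 K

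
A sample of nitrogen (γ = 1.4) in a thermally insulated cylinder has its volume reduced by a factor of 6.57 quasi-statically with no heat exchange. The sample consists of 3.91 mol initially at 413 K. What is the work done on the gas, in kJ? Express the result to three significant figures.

Adiabatic: T₁V₁^(γ−1) = T₂V₂^(γ−1) ⇒ T₂ = T₁ (V₁/V₂)^(γ−1).
T₂ = 413 × 6.57^(0.4) = 877 K.
Q = 0, so ΔU = W_on_gas = nCᵥΔT with Cᵥ = R/(γ−1) = 20.79 J/(mol·K).
ΔU = 3.91 × 20.79 × (877 − 413) = 37710 J.

W ≈ 37.7 kJ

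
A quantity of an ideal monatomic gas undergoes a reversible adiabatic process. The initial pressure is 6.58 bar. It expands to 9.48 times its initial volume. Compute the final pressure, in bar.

Since PV^γ is constant along a reversible adiabat, P₂ = P₁ (V₁/V₂)^γ.
For a monatomic ideal gas γ = 5/3.
P₂ = 6.58 × (1/9.48)^(5/3) = 0.155 bar.

P₂ ≈ 0.155 bar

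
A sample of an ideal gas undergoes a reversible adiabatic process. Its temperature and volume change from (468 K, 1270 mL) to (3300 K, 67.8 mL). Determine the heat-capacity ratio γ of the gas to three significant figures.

γ ≈ 1.67

TV^(γ−1) = const ⇒ γ − 1 = ln(T₂/T₁) / ln(V₁/V₂).
γ = 1 + ln(3300/468) / ln(1270/67.8) = 1.667.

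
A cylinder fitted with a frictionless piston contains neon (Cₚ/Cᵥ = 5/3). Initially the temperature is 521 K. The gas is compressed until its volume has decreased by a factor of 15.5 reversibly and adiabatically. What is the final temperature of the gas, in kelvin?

T₂ ≈ 3240 K

Adiabatic: T₁V₁^(γ−1) = T₂V₂^(γ−1) ⇒ T₂ = T₁ (V₁/V₂)^(γ−1).
T₂ = 521 × 15.5^(2/3) = 3239 K.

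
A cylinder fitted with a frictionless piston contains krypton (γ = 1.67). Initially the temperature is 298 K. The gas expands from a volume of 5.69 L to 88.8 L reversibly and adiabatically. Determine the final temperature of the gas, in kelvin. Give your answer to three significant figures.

For a reversible adiabat TV^(γ−1) is constant, so T₂ = T₁ (V₁/V₂)^(γ−1).
T₂ = 298 × (5.69/88.8)^(0.67) = 47.28 K.

T₂ ≈ 47.3 K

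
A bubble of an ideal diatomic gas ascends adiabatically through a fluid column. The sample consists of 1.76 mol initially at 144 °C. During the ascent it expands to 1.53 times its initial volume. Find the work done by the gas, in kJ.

Adiabatic: T₁V₁^(γ−1) = T₂V₂^(γ−1) ⇒ T₂ = T₁ (V₁/V₂)^(γ−1).
γ = 7/5 for a diatomic ideal gas, so γ−1 = 2/5.
T₁ = 144 °C = 417.1 K.
T₂ = 417.1 × (1/1.53)^(2/5) = 351.9 K.
Q = 0, so ΔU = W_on_gas = nCᵥΔT with Cᵥ = R/(γ−1) = 20.79 J/(mol·K).
ΔU = 1.76 × 20.79 × (351.9 − 417.1) = -2387 J.
Work done by the gas = −ΔU = 2387 J.

W ≈ 2.39 kJ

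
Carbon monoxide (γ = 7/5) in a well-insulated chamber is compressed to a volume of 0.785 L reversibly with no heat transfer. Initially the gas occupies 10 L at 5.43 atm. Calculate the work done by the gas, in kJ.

W ≈ -24.3 kJ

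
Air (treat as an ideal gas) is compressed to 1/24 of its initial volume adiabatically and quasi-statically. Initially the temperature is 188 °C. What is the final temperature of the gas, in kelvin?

For a reversible adiabat TV^(γ−1) is constant, so T₂ = T₁ (V₁/V₂)^(γ−1).
For a diatomic ideal gas γ = 7/5, so γ−1 = 2/5.
T₁ = 188 °C = 461.1 K.
T₂ = 461.1 × 24^(2/5) = 1644 K.

T₂ ≈ 1640 K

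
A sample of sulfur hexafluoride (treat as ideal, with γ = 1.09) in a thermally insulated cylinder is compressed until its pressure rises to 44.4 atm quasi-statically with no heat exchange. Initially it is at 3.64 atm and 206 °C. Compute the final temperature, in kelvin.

T₂ ≈ 589 K

Adiabatic: T₂/T₁ = (P₂/P₁)^((γ−1)/γ).
T₁ = 206 °C = 479.1 K.
T₂ = 479.1 × (44.4/3.64)^(0.0826) = 589.1 K.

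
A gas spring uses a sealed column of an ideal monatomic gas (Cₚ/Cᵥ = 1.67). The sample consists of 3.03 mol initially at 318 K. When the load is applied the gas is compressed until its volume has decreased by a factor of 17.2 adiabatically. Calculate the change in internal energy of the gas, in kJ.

ΔU ≈ 68.5 kJ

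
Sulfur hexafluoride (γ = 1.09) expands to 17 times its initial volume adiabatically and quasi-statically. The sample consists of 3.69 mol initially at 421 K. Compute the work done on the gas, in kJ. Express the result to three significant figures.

W ≈ -32.3 kJ

For a reversible adiabat TV^(γ−1) is constant, so T₂ = T₁ (V₁/V₂)^(γ−1).
T₂ = 421 × (1/17)^(0.09) = 326.2 K.
Q = 0, so ΔU = W_on_gas = nCᵥΔT with Cᵥ = R/(γ−1) = 92.38 J/(mol·K).
ΔU = 3.69 × 92.38 × (326.2 − 421) = -32300 J.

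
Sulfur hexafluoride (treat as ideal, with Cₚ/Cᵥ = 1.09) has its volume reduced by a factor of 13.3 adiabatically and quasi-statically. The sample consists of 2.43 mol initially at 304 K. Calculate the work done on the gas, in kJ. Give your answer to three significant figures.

W ≈ 17.9 kJ

For a reversible adiabat TV^(γ−1) is constant, so T₂ = T₁ (V₁/V₂)^(γ−1).
T₂ = 304 × 13.3^(0.09) = 383.7 K.
Q = 0, so ΔU = W_on_gas = nCᵥΔT with Cᵥ = R/(γ−1) = 92.38 J/(mol·K).
ΔU = 2.43 × 92.38 × (383.7 − 304) = 17900 J.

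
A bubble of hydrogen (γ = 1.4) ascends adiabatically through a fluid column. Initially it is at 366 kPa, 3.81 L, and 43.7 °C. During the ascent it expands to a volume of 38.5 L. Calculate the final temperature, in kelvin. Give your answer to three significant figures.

T₂ ≈ 126 K

For a reversible adiabat TV^(γ−1) is constant, so T₂ = T₁ (V₁/V₂)^(γ−1).
T₁ = 43.7 °C = 316.8 K.
T₂ = 316.8 × (3.81/38.5)^(0.4) = 125.6 K.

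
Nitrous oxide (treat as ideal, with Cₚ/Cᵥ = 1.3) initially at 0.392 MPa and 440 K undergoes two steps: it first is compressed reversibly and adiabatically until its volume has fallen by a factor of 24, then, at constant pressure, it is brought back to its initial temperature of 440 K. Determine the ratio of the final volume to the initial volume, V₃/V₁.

V₃/V₁ ≈ 0.0161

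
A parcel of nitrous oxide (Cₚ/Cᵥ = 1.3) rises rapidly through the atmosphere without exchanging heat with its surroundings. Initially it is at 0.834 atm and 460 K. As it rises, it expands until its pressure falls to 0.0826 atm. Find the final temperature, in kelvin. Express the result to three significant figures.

T₂ ≈ 270 K

Adiabatic: T₂/T₁ = (P₂/P₁)^((γ−1)/γ).
T₂ = 460 × (0.0826/0.834)^(0.231) = 269.8 K.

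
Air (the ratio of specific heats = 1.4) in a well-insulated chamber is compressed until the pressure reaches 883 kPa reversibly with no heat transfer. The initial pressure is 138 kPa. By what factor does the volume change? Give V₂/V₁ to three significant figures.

V₂/V₁ ≈ 0.266

From PV^γ = const, V₂/V₁ = (P₁/P₂)^(1/γ).
V₂/V₁ = (138/883)^(0.714) = 0.2656.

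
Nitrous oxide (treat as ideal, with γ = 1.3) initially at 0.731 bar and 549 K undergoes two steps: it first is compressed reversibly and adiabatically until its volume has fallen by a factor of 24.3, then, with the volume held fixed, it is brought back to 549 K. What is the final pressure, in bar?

P₃ ≈ 17.8 bar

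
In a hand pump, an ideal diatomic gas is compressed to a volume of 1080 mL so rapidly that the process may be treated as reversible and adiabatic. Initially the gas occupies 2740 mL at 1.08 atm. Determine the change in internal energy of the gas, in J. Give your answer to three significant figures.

γ = 7/5 for a diatomic ideal gas.
P₂ = P₁(V₁/V₂)^γ = 1.08×(2740/1080)^(7/5) = 3.976 atm.
For a reversible adiabat, W_by_gas = (P₁V₁ − P₂V₂)/(γ−1).
W_by = (109400×0.00274 − 402900×0.00108) / (2/5) = -338.2 J.
Q = 0 ⇒ ΔU = −W_by = 338.2 J.

ΔU ≈ 338 J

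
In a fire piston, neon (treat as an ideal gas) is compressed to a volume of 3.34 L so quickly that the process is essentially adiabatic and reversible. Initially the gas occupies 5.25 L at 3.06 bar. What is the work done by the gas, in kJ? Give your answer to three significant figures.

W ≈ -0.848 kJ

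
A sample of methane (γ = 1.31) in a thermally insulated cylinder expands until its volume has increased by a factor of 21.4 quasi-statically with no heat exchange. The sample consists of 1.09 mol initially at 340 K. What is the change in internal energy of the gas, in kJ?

ΔU ≈ -6.09 kJ

For a reversible adiabat TV^(γ−1) is constant, so T₂ = T₁ (V₁/V₂)^(γ−1).
T₂ = 340 × (1/21.4)^(0.31) = 131.5 K.
Q = 0, so ΔU = W_on_gas = nCᵥΔT with Cᵥ = R/(γ−1) = 26.82 J/(mol·K).
ΔU = 1.09 × 26.82 × (131.5 − 340) = -6094 J.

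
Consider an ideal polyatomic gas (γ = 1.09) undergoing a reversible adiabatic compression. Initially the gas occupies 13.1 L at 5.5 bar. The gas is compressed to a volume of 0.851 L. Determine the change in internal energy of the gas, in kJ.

ΔU ≈ 22.3 kJ

P₂ = P₁(V₁/V₂)^γ = 5.5×(13.1/0.851)^(1.09) = 108.3 bar.
For a reversible adiabat, W_by_gas = (P₁V₁ − P₂V₂)/(γ−1).
W_by = (550000×0.0131 − 1.083×10^7×0.000851) / (0.09) = -22330 J.
Q = 0 ⇒ ΔU = −W_by = 22330 J.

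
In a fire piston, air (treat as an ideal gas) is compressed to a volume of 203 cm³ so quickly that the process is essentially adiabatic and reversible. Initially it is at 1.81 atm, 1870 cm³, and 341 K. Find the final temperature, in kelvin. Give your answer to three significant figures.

For a reversible adiabat TV^(γ−1) is constant, so T₂ = T₁ (V₁/V₂)^(γ−1).
γ = 7/5 for a diatomic ideal gas.
T₂ = 341 × (1870/203)^(2/5) = 828.9 K.

T₂ ≈ 829 K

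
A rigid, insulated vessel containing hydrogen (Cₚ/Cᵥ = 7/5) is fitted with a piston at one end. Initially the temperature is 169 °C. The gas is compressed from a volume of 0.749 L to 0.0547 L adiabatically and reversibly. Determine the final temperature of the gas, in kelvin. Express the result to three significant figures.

For a reversible adiabat TV^(γ−1) is constant, so T₂ = T₁ (V₁/V₂)^(γ−1).
T₁ = 169 °C = 442.1 K.
T₂ = 442.1 × (0.749/0.0547)^(2/5) = 1259 K.

T₂ ≈ 1260 K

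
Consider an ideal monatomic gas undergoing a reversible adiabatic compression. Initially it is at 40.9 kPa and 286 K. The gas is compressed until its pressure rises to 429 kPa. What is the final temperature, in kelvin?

T₂ ≈ 732 K

Adiabatic: T₂/T₁ = (P₂/P₁)^((γ−1)/γ).
For a monatomic ideal gas γ = 5/3, so (γ−1)/γ = 2/5.
T₂ = 286 × (429/40.9)^(2/5) = 732.3 K.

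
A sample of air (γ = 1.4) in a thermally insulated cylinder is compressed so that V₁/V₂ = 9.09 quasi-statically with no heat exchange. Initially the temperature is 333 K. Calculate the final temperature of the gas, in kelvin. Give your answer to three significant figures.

T₂ ≈ 805 K

Adiabatic: T₁V₁^(γ−1) = T₂V₂^(γ−1) ⇒ T₂ = T₁ (V₁/V₂)^(γ−1).
T₂ = 333 × 9.09^(0.4) = 805.1 K.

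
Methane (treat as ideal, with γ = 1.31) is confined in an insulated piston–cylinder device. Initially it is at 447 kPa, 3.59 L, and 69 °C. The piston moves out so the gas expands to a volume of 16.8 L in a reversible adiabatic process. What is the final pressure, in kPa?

P₂ ≈ 59.2 kPa

Since PV^γ is constant along a reversible adiabat, P₂ = P₁ (V₁/V₂)^γ.
P₂ = 447 × (3.59/16.8)^(1.31) = 59.2 kPa.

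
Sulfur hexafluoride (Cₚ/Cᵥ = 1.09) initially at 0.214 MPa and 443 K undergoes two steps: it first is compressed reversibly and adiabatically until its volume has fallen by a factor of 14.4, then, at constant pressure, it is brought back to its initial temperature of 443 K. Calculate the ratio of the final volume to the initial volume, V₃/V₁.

Adiabatic step: V₂/V₁ = 0.06944; T₂ = T₁·14.4^(0.09) = 563.2 K.
Isobaric step: V₃/V₂ = T₃/T₂ = 443/563.2.
V₃/V₁ = (V₂/V₁)(V₃/V₂) = 0.06944 × (443/563.2) = 0.05462.

V₃/V₁ ≈ 0.0546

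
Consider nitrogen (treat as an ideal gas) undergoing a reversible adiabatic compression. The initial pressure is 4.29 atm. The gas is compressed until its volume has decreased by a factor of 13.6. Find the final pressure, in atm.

Since PV^γ is constant along a reversible adiabat, P₂ = P₁ (V₁/V₂)^γ.
For a diatomic ideal gas γ = 7/5.
P₂ = 4.29 × 13.6^(7/5) = 165.7 atm.

P₂ ≈ 166 atm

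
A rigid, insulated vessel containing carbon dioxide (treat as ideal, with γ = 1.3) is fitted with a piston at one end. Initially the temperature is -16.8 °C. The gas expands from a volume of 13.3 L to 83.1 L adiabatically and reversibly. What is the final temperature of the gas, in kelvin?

For a reversible adiabat TV^(γ−1) is constant, so T₂ = T₁ (V₁/V₂)^(γ−1).
T₁ = -16.8 °C = 256.3 K.
T₂ = 256.3 × (13.3/83.1)^(0.3) = 147.9 K.

T₂ ≈ 148 K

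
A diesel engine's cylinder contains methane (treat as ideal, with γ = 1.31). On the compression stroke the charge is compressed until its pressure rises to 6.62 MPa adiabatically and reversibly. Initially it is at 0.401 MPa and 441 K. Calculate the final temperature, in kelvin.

Along an adiabat T P^((1−γ)/γ) is constant, so T₂ = T₁ (P₂/P₁)^((γ−1)/γ).
T₂ = 441 × (6.62/0.401)^(0.237) = 856.2 K.

T₂ ≈ 856 K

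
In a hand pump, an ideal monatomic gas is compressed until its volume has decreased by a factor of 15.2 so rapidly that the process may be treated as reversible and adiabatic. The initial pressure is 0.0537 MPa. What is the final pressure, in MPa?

Since PV^γ is constant along a reversible adiabat, P₂ = P₁ (V₁/V₂)^γ.
For a monatomic ideal gas γ = 5/3.
P₂ = 0.0537 × 15.2^(5/3) = 5.009 MPa.

P₂ ≈ 5.01 MPa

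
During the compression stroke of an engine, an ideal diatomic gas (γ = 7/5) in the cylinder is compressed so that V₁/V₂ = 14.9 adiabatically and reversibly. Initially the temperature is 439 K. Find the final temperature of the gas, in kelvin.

T₂ ≈ 1290 K

Adiabatic: T₁V₁^(γ−1) = T₂V₂^(γ−1) ⇒ T₂ = T₁ (V₁/V₂)^(γ−1).
T₂ = 439 × 14.9^(2/5) = 1293 K.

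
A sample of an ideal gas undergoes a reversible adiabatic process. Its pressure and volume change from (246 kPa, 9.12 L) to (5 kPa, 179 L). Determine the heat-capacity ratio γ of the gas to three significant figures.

PV^γ = const ⇒ γ = ln(P₂/P₁) / ln(V₁/V₂).
γ = ln(5/246) / ln(9.12/179) = 1.309.

γ ≈ 1.31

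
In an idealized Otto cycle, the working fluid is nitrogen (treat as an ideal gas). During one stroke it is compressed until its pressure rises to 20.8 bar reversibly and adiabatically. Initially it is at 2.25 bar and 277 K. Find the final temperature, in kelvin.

Adiabatic: T₂/T₁ = (P₂/P₁)^((γ−1)/γ).
For a diatomic ideal gas γ = 7/5, so (γ−1)/γ = 2/7.
T₂ = 277 × (20.8/2.25)^(2/7) = 522.9 K.

T₂ ≈ 523 K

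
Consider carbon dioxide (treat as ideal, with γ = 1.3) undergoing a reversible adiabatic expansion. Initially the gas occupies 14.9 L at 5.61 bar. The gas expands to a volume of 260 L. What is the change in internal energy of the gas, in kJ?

ΔU ≈ -16.0 kJ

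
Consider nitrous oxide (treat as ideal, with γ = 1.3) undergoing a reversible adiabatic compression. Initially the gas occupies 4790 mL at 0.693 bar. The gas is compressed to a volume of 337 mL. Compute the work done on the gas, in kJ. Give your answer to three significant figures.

P₂ = P₁(V₁/V₂)^γ = 0.693×(4790/337)^(1.3) = 21.84 bar.
For a reversible adiabat, W_by_gas = (P₁V₁ − P₂V₂)/(γ−1).
W_by = (69300×0.00479 − 2.184×10^6×0.000337) / (0.3) = -1347 J.
W_on_gas = −W_by = 1347 J.

W ≈ 1.35 kJ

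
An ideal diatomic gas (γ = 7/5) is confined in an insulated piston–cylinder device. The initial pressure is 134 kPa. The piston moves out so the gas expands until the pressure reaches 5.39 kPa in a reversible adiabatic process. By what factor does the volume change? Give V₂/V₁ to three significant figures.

V₂/V₁ ≈ 9.93

From PV^γ = const, V₂/V₁ = (P₁/P₂)^(1/γ).
V₂/V₁ = (134/5.39)^(5/7) = 9.927.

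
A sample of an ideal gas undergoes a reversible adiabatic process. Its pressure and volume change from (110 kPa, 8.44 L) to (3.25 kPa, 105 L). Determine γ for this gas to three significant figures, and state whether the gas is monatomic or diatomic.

γ ≈ 1.40; diatomic

PV^γ = const ⇒ γ = ln(P₂/P₁) / ln(V₁/V₂).
γ = ln(3.25/110) / ln(8.44/105) = 1.397.
γ ≈ 1.40 is close to 7/5, so the gas is diatomic.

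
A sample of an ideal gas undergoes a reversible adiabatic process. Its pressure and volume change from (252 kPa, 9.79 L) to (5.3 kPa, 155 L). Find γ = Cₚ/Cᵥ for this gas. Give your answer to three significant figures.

γ ≈ 1.40

PV^γ = const ⇒ γ = ln(P₂/P₁) / ln(V₁/V₂).
γ = ln(5.3/252) / ln(9.79/155) = 1.398.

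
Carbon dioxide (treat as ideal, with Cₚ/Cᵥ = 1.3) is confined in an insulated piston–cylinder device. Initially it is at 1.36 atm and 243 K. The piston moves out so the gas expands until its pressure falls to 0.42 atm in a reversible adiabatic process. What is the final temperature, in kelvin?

T₂ ≈ 185 K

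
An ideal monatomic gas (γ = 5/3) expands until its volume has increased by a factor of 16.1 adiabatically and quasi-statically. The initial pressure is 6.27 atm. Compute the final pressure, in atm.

P₂ ≈ 0.0611 atm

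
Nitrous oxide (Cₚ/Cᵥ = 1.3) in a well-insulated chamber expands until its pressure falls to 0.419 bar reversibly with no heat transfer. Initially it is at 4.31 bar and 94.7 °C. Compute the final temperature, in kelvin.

T₂ ≈ 215 K

Along an adiabat T P^((1−γ)/γ) is constant, so T₂ = T₁ (P₂/P₁)^((γ−1)/γ).
T₁ = 94.7 °C = 367.8 K.
T₂ = 367.8 × (0.419/4.31)^(0.231) = 214.8 K.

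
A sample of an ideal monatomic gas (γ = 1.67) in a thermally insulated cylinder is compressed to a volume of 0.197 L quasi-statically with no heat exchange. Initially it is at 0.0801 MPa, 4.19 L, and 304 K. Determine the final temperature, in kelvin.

T₂ ≈ 2360 K

For a reversible adiabat TV^(γ−1) is constant, so T₂ = T₁ (V₁/V₂)^(γ−1).
T₂ = 304 × (4.19/0.197)^(0.67) = 2358 K.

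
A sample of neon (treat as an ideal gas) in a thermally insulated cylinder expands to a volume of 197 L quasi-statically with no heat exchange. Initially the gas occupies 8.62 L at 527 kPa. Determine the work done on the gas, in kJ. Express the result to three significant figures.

γ = 5/3 for a monatomic ideal gas.
P₂ = P₁(V₁/V₂)^γ = 527×(8.62/197)^(5/3) = 2.863 kPa.
For a reversible adiabat, W_by_gas = (P₁V₁ − P₂V₂)/(γ−1).
W_by = (527000×0.00862 − 2863×0.197) / (2/3) = 5968 J.
W_on_gas = −W_by = -5968 J.

W ≈ -5.97 kJ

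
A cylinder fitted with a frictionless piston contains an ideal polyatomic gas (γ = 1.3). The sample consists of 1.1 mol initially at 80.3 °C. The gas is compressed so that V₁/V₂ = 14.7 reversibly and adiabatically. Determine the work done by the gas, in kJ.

For a reversible adiabat TV^(γ−1) is constant, so T₂ = T₁ (V₁/V₂)^(γ−1).
T₁ = 80.3 °C = 353.4 K.
T₂ = 353.4 × 14.7^(0.3) = 791.6 K.
Q = 0, so ΔU = W_on_gas = nCᵥΔT with Cᵥ = R/(γ−1) = 27.71 J/(mol·K).
ΔU = 1.1 × 27.71 × (791.6 − 353.4) = 13360 J.
Work done by the gas = −ΔU = -13360 J.

W ≈ -13.4 kJ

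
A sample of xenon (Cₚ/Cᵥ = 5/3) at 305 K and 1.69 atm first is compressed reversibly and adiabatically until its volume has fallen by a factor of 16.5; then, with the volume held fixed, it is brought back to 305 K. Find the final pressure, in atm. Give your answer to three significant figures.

P₃ ≈ 27.9 atm

Adiabatic step (PV^γ = const): P₂ = 1.69×16.5^(5/3) = 180.7 atm; T₂ = 305×16.5^(2/3) = 1977 K.
Isochoric: P₃ = P₂(T₃/T₂) = 180.7 × (305/1977) = 27.89 atm.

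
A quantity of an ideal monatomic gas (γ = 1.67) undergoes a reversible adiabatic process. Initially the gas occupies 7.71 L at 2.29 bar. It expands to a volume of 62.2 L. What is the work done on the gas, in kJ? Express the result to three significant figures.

W ≈ -1.98 kJ

P₂ = P₁(V₁/V₂)^γ = 2.29×(7.71/62.2)^(1.67) = 0.07008 bar.
For a reversible adiabat, W_by_gas = (P₁V₁ − P₂V₂)/(γ−1).
W_by = (229000×0.00771 − 7008×0.0622) / (0.67) = 1985 J.
W_on_gas = −W_by = -1985 J.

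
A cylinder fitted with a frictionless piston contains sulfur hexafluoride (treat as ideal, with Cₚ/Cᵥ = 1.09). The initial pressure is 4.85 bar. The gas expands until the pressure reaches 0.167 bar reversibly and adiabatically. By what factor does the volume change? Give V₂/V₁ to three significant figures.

From PV^γ = const, V₂/V₁ = (P₁/P₂)^(1/γ).
V₂/V₁ = (4.85/0.167)^(0.917) = 21.99.

V₂/V₁ ≈ 22.0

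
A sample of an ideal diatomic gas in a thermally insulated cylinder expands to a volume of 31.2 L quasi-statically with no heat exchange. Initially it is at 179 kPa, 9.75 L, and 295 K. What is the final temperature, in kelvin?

T₂ ≈ 185 K

For a reversible adiabat TV^(γ−1) is constant, so T₂ = T₁ (V₁/V₂)^(γ−1).
γ = 7/5 for a diatomic ideal gas.
T₂ = 295 × (9.75/31.2)^(2/5) = 185.3 K.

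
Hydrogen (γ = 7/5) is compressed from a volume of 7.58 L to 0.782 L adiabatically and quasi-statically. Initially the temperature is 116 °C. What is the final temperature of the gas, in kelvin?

For a reversible adiabat TV^(γ−1) is constant, so T₂ = T₁ (V₁/V₂)^(γ−1).
T₁ = 116 °C = 389.1 K.
T₂ = 389.1 × (7.58/0.782)^(2/5) = 965.4 K.

T₂ ≈ 965 K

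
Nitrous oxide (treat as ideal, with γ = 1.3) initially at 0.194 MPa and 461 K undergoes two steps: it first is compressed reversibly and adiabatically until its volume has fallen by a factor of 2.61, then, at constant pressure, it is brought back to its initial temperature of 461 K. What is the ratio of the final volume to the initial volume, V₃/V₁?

Adiabatic step: V₂/V₁ = 0.3831; T₂ = T₁·2.61^(0.3) = 614.7 K.
Isobaric step: V₃/V₂ = T₃/T₂ = 461/614.7.
V₃/V₁ = (V₂/V₁)(V₃/V₂) = 0.3831 × (461/614.7) = 0.2873.

V₃/V₁ ≈ 0.287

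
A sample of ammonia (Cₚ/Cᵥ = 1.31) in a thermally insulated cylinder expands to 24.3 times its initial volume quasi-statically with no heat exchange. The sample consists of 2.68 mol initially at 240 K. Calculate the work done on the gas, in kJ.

Adiabatic: T₁V₁^(γ−1) = T₂V₂^(γ−1) ⇒ T₂ = T₁ (V₁/V₂)^(γ−1).
T₂ = 240 × (1/24.3)^(0.31) = 89.26 K.
Q = 0, so ΔU = W_on_gas = nCᵥΔT with Cᵥ = R/(γ−1) = 26.82 J/(mol·K).
ΔU = 2.68 × 26.82 × (89.26 − 240) = -10830 J.

W ≈ -10.8 kJ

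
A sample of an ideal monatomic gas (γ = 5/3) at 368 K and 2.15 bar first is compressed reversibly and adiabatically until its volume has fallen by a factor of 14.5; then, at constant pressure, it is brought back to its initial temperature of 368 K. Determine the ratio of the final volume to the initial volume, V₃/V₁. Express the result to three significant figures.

Adiabatic step: V₂/V₁ = 0.06897; T₂ = T₁·14.5^(2/3) = 2188 K.
Isobaric step: V₃/V₂ = T₃/T₂ = 368/2188.
V₃/V₁ = (V₂/V₁)(V₃/V₂) = 0.06897 × (368/2188) = 0.0116.

V₃/V₁ ≈ 0.0116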